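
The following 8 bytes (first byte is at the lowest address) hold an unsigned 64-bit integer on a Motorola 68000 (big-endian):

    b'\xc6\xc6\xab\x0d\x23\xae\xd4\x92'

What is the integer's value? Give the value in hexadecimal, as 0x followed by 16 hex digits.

Big-endian: lowest address holds the most-significant byte.
The bytes are already most-significant first: 0xC6C6AB0D23AED492.

0xC6C6AB0D23AED492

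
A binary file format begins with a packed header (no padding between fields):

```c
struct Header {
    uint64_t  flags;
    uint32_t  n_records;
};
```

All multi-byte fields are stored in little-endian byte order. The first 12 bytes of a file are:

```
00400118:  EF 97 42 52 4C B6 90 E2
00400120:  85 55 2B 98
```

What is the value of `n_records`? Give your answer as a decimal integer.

`n_records` follows `flags` (8 bytes), so it starts at byte offset 8 and occupies 4 bytes.
Bytes at offsets 8..11: 85 55 2B 98.
Little-endian stores the least-significant byte at the lowest address.
Reassemble most-significant byte first: 98 2B 55 85 → 0x982B5585.
0x982B5585 = 2552976773.

2552976773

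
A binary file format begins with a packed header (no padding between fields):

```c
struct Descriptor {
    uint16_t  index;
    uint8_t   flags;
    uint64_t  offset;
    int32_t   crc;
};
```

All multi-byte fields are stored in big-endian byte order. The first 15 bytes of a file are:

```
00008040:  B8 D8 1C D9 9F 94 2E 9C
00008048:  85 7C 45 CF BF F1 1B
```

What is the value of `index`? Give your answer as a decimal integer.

`index` is the first field, at byte offset 0, occupying 2 bytes.
Bytes at offsets 0..1: B8 D8.
Big-endian stores the most-significant byte at the lowest address.
The bytes are already most-significant first: 0xB8D8.
0xB8D8 = 47320.

47320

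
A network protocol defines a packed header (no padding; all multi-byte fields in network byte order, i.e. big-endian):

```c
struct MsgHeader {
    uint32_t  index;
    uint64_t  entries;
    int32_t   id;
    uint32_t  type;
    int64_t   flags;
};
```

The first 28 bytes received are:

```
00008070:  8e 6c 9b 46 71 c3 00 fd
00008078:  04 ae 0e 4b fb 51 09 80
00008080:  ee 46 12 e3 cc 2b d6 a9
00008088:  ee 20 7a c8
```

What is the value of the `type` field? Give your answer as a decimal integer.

3997569763

`type` follows `index` (4 B), `entries` (8 B), `id` (4 B), so it starts at offset 4 + 8 + 4 = 16 and occupies 4 bytes.
Bytes at offsets 16..19: EE 46 12 E3.
Big-endian stores the most-significant byte at the lowest address.
The bytes are already most-significant first: 0xEE4612E3.
0xEE4612E3 = 3997569763.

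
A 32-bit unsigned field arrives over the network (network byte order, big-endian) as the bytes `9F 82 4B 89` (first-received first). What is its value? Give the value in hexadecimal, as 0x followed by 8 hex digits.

In big-endian order the high byte comes first in memory.
The bytes are already most-significant first: 0x9F824B89.

0x9F824B89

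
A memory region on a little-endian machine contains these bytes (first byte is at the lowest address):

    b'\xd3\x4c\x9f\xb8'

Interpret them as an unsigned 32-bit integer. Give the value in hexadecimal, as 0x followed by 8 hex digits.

Little-endian stores the least-significant byte at the lowest address.
Reassemble most-significant byte first: B8 9F 4C D3 → 0xB89F4CD3.

0xB89F4CD3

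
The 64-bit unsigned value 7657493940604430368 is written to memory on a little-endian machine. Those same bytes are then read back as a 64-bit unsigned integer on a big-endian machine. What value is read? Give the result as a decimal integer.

7657493940604430368 in 64-bit hexadecimal is 0x6A44E22AF76EE820.
Stored little-endian, the bytes at ascending addresses are 20 E8 6E F7 2A E2 44 6A.
Read back as big-endian, the last byte is least significant, giving 0x20E86EF72AE2446A.
0x20E86EF72AE2446A = 2371267211666015338.

2371267211666015338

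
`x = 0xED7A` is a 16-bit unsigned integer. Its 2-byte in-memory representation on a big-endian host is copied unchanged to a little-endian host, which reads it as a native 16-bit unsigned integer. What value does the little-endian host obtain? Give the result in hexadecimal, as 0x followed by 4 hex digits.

0x7AED

Stored big-endian, the bytes at ascending addresses are ED 7A.
Read back as little-endian, the first byte is least significant, giving 0x7AED.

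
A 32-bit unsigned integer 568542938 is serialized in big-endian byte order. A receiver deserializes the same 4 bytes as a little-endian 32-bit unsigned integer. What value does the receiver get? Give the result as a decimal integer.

568542938 in 32-bit hexadecimal is 0x21E346DA.
Stored big-endian, the bytes at ascending addresses are 21 E3 46 DA.
Read back as little-endian, the first byte is least significant, giving 0xDA46E321.
0xDA46E321 = 3662078753.

3662078753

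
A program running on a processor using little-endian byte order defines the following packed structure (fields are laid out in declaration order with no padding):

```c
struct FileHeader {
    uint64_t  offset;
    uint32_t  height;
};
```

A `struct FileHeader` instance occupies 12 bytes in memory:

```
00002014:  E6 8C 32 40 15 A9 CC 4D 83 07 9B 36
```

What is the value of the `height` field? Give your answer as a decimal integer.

916129667

`height` follows `offset` (8 bytes), so it starts at byte offset 8 and occupies 4 bytes.
Bytes at offsets 8..11: 83 07 9B 36.
In little-endian order the low byte comes first in memory.
Reassemble most-significant byte first: 36 9B 07 83 → 0x369B0783.
0x369B0783 = 916129667.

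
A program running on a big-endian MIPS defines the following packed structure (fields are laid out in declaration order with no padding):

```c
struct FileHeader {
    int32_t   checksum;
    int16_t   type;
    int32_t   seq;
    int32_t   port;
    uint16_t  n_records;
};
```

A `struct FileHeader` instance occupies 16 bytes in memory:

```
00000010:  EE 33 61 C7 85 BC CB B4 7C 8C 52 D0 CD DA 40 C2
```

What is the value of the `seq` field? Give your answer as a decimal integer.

-877364084

`seq` follows `checksum` (4 B), `type` (2 B), so it starts at offset 4 + 2 = 6 and occupies 4 bytes.
Bytes at offsets 6..9: CB B4 7C 8C.
Big-endian stores the most-significant byte at the lowest address.
The bytes are already most-significant first: 0xCBB47C8C.
Top bit is set, so as a signed 32-bit value this is 0xCBB47C8C − 2^32 = -877364084.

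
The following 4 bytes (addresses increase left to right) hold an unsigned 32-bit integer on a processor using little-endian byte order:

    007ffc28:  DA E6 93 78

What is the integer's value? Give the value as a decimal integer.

2022958810

Little-endian stores the least-significant byte at the lowest address.
Reassemble most-significant byte first: 78 93 E6 DA → 0x7893E6DA.
0x7893E6DA = 2022958810.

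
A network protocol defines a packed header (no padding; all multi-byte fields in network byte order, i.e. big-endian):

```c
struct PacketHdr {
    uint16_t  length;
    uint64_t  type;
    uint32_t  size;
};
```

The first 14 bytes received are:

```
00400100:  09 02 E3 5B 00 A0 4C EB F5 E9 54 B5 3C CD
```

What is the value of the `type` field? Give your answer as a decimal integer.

16382688757975610857

`type` follows `length` (2 bytes), so it starts at byte offset 2 and occupies 8 bytes.
Bytes at offsets 2..9: E3 5B 00 A0 4C EB F5 E9.
In big-endian order the high byte comes first in memory.
The bytes are already most-significant first: 0xE35B00A04CEBF5E9.
0xE35B00A04CEBF5E9 = 16382688757975610857.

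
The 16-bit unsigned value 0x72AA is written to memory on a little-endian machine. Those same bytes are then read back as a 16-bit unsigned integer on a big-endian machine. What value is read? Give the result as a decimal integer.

Stored little-endian, the bytes at ascending addresses are AA 72.
Read back as big-endian, the last byte is least significant, giving 0xAA72.
0xAA72 = 43634.

43634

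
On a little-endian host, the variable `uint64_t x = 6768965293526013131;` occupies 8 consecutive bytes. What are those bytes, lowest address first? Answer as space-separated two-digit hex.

CB D4 90 29 12 32 F0 5D

6768965293526013131 in hexadecimal, padded to 64 bits, is 0x5DF032122990D4CB.
Split into bytes (most-significant first): 5D F0 32 12 29 90 D4 CB.
In little-endian order the low byte comes first in memory.
So at ascending addresses the bytes are CB D4 90 29 12 32 F0 5D.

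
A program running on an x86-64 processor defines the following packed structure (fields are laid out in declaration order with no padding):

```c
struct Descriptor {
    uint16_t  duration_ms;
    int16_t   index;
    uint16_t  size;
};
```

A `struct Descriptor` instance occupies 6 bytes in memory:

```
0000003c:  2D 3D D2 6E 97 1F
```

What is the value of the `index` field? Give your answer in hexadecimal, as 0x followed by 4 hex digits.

`index` follows `duration_ms` (2 bytes), so it starts at byte offset 2 and occupies 2 bytes.
Bytes at offsets 2..3: D2 6E.
In little-endian order the low byte comes first in memory.
Reassemble most-significant byte first: 6E D2 → 0x6ED2.

0x6ED2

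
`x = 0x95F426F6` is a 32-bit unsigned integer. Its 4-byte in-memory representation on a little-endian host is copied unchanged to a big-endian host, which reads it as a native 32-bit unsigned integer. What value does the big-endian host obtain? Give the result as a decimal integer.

Stored little-endian, the bytes at ascending addresses are F6 26 F4 95.
Read back as big-endian, the last byte is least significant, giving 0xF626F495.
0xF626F495 = 4129748117.

4129748117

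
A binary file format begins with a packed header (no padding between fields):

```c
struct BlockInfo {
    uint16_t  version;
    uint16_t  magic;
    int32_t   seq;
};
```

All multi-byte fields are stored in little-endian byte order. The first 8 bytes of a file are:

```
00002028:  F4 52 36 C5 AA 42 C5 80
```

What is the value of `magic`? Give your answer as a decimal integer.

50486

`magic` follows `version` (2 bytes), so it starts at byte offset 2 and occupies 2 bytes.
Bytes at offsets 2..3: 36 C5.
Little-endian stores the least-significant byte at the lowest address.
Reassemble most-significant byte first: C5 36 → 0xC536.
0xC536 = 50486.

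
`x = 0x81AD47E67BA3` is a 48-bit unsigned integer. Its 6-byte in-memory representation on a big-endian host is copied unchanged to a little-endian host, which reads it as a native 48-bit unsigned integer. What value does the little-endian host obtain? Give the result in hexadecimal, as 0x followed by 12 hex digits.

Stored big-endian, the bytes at ascending addresses are 81 AD 47 E6 7B A3.
Read back as little-endian, the first byte is least significant, giving 0xA37BE647AD81.

0xA37BE647AD81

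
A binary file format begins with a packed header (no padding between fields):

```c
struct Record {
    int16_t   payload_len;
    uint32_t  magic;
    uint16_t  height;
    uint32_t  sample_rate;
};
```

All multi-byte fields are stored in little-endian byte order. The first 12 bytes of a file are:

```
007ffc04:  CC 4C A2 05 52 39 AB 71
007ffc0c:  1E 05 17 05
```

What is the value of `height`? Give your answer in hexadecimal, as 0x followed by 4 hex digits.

0x71AB

`height` follows `payload_len` (2 B), `magic` (4 B), so it starts at offset 2 + 4 = 6 and occupies 2 bytes.
Bytes at offsets 6..7: AB 71.
Little-endian stores the least-significant byte at the lowest address.
Reassemble most-significant byte first: 71 AB → 0x71AB.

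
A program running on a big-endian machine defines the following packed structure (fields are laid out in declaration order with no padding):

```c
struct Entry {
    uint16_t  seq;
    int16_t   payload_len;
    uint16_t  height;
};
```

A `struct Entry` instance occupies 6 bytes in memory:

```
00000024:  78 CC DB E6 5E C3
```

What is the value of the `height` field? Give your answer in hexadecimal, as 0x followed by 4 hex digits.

`height` follows `seq` (2 B), `payload_len` (2 B), so it starts at offset 2 + 2 = 4 and occupies 2 bytes.
Bytes at offsets 4..5: 5E C3.
Big-endian: lowest address holds the most-significant byte.
The bytes are already most-significant first: 0x5EC3.

0x5EC3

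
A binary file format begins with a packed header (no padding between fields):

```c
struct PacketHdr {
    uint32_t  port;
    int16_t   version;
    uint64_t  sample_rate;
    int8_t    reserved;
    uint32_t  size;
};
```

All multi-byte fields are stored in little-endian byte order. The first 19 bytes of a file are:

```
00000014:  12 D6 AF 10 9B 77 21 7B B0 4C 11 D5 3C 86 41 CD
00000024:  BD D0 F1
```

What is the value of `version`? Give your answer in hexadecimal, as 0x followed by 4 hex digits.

`version` follows `port` (4 bytes), so it starts at byte offset 4 and occupies 2 bytes.
Bytes at offsets 4..5: 9B 77.
In little-endian order the low byte comes first in memory.
Reassemble most-significant byte first: 77 9B → 0x779B.

0x779B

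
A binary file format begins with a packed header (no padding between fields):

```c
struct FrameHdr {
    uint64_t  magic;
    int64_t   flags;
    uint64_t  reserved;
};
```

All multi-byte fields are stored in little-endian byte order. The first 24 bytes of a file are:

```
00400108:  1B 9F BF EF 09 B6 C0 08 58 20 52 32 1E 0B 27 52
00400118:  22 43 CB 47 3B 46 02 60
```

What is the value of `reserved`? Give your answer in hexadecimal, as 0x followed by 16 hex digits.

0x6002463B47CB4322

`reserved` follows `magic` (8 B), `flags` (8 B), so it starts at offset 8 + 8 = 16 and occupies 8 bytes.
Bytes at offsets 16..23: 22 43 CB 47 3B 46 02 60.
Little-endian stores the least-significant byte at the lowest address.
Reassemble most-significant byte first: 60 02 46 3B 47 CB 43 22 → 0x6002463B47CB4322.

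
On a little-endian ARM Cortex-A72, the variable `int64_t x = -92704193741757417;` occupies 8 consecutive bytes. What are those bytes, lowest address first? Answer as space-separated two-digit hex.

17 64 D5 E6 06 A6 B6 FE

Two's complement of -92704193741757417 in 64 bits: 92704193741757417 = 0x014959F9192A9BE9; invert → 0xFEB6A606E6D56416; add 1 → 0xFEB6A606E6D56417.
Split into bytes (most-significant first): FE B6 A6 06 E6 D5 64 17.
Little-endian: lowest address holds the least-significant byte.
So at ascending addresses the bytes are 17 64 D5 E6 06 A6 B6 FE.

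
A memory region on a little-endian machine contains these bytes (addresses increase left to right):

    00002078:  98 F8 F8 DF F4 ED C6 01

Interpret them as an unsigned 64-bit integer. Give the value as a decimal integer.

In little-endian order the low byte comes first in memory.
Reassemble most-significant byte first: 01 C6 ED F4 DF F8 F8 98 → 0x01C6EDF4DFF8F898.
0x01C6EDF4DFF8F898 = 128051275412076696.

128051275412076696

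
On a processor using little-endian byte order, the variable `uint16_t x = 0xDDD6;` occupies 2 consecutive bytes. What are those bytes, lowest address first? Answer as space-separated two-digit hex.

Split into bytes (most-significant first): DD D6.
Little-endian: lowest address holds the least-significant byte.
So at ascending addresses the bytes are D6 DD.

D6 DD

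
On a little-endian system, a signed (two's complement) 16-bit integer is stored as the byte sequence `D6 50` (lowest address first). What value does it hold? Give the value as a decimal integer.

20694

Little-endian stores the least-significant byte at the lowest address.
Reassemble most-significant byte first: 50 D6 → 0x50D6.
0x50D6 = 20694.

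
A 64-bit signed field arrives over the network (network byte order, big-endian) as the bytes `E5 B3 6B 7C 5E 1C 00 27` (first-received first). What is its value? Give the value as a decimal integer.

-1895052836293836761

In big-endian order the high byte comes first in memory.
The bytes are already most-significant first: 0xE5B36B7C5E1C0027.
Top bit is set, so as a signed 64-bit value this is 0xE5B36B7C5E1C0027 − 2^64 = -1895052836293836761.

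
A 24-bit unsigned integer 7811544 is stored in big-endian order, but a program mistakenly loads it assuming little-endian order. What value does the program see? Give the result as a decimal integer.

7811544 in 24-bit hexadecimal is 0x7731D8.
Stored big-endian, the bytes at ascending addresses are 77 31 D8.
Read back as little-endian, the first byte is least significant, giving 0xD83177.
0xD83177 = 14168439.

14168439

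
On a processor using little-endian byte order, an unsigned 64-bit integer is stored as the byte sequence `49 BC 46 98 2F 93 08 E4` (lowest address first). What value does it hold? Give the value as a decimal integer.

16431545073088773193

Little-endian stores the least-significant byte at the lowest address.
Reassemble most-significant byte first: E4 08 93 2F 98 46 BC 49 → 0xE408932F9846BC49.
0xE408932F9846BC49 = 16431545073088773193.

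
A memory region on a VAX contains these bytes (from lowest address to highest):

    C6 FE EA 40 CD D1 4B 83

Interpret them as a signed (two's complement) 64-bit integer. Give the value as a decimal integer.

-8985857952000049466

Little-endian stores the least-significant byte at the lowest address.
Reassemble most-significant byte first: 83 4B D1 CD 40 EA FE C6 → 0x834BD1CD40EAFEC6.
Top bit is set, so as a signed 64-bit value this is 0x834BD1CD40EAFEC6 − 2^64 = -8985857952000049466.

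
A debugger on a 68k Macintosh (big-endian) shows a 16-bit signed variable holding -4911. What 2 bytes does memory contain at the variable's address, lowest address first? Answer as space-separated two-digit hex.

Two's complement of -4911 in 16 bits: 4911 = 0x132F; invert → 0xECD0; add 1 → 0xECD1.
Split into bytes (most-significant first): EC D1.
In big-endian order the high byte comes first in memory.
So the memory order matches the most-significant-first order: EC D1.

EC D1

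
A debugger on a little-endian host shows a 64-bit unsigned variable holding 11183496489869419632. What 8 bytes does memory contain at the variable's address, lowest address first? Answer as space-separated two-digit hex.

11183496489869419632 in hexadecimal, padded to 64 bits, is 0x9B33C2CE097EA470.
Split into bytes (most-significant first): 9B 33 C2 CE 09 7E A4 70.
In little-endian order the low byte comes first in memory.
So at ascending addresses the bytes are 70 A4 7E 09 CE C2 33 9B.

70 A4 7E 09 CE C2 33 9B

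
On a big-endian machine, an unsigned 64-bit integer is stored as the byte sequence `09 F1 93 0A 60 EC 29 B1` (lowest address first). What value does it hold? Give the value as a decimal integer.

Big-endian: lowest address holds the most-significant byte.
The bytes are already most-significant first: 0x09F1930A60EC29B1.
0x09F1930A60EC29B1 = 716515488513665457.

716515488513665457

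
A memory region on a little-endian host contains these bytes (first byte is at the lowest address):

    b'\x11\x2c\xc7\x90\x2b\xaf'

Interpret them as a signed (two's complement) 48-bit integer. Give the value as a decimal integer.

Little-endian stores the least-significant byte at the lowest address.
Reassemble most-significant byte first: AF 2B 90 C7 2C 11 → 0xAF2B90C72C11.
Top bit is set, so as a signed 48-bit value this is 0xAF2B90C72C11 − 2^48 = -88873329284079.

-88873329284079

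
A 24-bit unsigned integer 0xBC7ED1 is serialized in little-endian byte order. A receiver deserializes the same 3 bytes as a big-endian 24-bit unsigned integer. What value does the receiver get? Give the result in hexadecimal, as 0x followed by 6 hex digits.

Stored little-endian, the bytes at ascending addresses are D1 7E BC.
Read back as big-endian, the last byte is least significant, giving 0xD17EBC.

0xD17EBC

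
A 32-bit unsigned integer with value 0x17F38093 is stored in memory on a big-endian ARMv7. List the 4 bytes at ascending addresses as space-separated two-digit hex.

17 F3 80 93

Split into bytes (most-significant first): 17 F3 80 93.
Big-endian stores the most-significant byte at the lowest address.
So the memory order matches the most-significant-first order: 17 F3 80 93.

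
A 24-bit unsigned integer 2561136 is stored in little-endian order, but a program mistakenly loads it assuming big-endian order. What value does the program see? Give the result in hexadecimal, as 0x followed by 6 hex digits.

0x701427

2561136 in 24-bit hexadecimal is 0x271470.
Stored little-endian, the bytes at ascending addresses are 70 14 27.
Read back as big-endian, the last byte is least significant, giving 0x701427.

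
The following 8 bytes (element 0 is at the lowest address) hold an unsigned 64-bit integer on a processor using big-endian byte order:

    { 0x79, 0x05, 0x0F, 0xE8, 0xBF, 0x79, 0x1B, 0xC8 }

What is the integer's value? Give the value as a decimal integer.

Big-endian stores the most-significant byte at the lowest address.
The bytes are already most-significant first: 0x79050FE8BF791BC8.
0x79050FE8BF791BC8 = 8720393745792048072.

8720393745792048072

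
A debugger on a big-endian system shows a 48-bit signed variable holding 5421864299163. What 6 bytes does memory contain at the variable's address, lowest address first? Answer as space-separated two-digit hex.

5421864299163 in hexadecimal, padded to 48 bits, is 0x04EE604BAA9B.
Split into bytes (most-significant first): 04 EE 60 4B AA 9B.
Big-endian: lowest address holds the most-significant byte.
So the memory order matches the most-significant-first order: 04 EE 60 4B AA 9B.

04 EE 60 4B AA 9B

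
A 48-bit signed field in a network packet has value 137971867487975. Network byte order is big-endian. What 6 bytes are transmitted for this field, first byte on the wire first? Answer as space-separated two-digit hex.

7D 7C 14 26 8E E7

137971867487975 in hexadecimal, padded to 48 bits, is 0x7D7C14268EE7.
Split into bytes (most-significant first): 7D 7C 14 26 8E E7.
In big-endian order the high byte comes first in memory.
So the memory order matches the most-significant-first order: 7D 7C 14 26 8E E7.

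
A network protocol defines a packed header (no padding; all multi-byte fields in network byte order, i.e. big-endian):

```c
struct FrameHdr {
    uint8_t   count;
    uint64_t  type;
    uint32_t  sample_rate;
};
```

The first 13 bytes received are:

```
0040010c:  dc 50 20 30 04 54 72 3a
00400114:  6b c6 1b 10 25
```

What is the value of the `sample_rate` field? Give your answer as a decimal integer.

3323662373

`sample_rate` follows `count` (1 B), `type` (8 B), so it starts at offset 1 + 8 = 9 and occupies 4 bytes.
Bytes at offsets 9..12: C6 1B 10 25.
In big-endian order the high byte comes first in memory.
The bytes are already most-significant first: 0xC61B1025.
0xC61B1025 = 3323662373.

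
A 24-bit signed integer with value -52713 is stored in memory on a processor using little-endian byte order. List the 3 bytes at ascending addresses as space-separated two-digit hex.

17 32 FF

Two's complement of -52713 in 24 bits: 52713 = 0x00CDE9; invert → 0xFF3216; add 1 → 0xFF3217.
Split into bytes (most-significant first): FF 32 17.
In little-endian order the low byte comes first in memory.
So at ascending addresses the bytes are 17 32 FF.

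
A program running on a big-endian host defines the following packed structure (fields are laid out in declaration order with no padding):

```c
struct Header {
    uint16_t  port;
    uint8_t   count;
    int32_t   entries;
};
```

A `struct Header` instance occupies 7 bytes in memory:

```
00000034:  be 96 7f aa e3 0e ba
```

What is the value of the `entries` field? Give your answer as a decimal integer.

-1427960134

`entries` follows `port` (2 B), `count` (1 B), so it starts at offset 2 + 1 = 3 and occupies 4 bytes.
Bytes at offsets 3..6: AA E3 0E BA.
In big-endian order the high byte comes first in memory.
The bytes are already most-significant first: 0xAAE30EBA.
Top bit is set, so as a signed 32-bit value this is 0xAAE30EBA − 2^32 = -1427960134.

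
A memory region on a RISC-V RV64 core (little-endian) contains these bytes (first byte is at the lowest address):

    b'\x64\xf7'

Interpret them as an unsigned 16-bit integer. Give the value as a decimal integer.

63332

Little-endian: lowest address holds the least-significant byte.
Reassemble most-significant byte first: F7 64 → 0xF764.
0xF764 = 63332.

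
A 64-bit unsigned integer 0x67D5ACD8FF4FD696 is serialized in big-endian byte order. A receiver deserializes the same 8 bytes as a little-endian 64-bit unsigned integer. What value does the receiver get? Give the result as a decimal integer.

10868962710975731047

Stored big-endian, the bytes at ascending addresses are 67 D5 AC D8 FF 4F D6 96.
Read back as little-endian, the first byte is least significant, giving 0x96D64FFFD8ACD567.
0x96D64FFFD8ACD567 = 10868962710975731047.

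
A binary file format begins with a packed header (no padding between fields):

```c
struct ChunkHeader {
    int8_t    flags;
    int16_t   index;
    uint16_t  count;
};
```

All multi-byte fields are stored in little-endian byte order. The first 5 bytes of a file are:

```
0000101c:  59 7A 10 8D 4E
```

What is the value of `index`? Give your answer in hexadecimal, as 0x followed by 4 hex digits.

`index` follows `flags` (1 byte), so it starts at byte offset 1 and occupies 2 bytes.
Bytes at offsets 1..2: 7A 10.
Little-endian: lowest address holds the least-significant byte.
Reassemble most-significant byte first: 10 7A → 0x107A.

0x107A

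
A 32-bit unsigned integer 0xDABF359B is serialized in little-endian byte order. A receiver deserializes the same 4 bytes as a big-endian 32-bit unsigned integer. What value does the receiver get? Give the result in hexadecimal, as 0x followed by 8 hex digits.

Stored little-endian, the bytes at ascending addresses are 9B 35 BF DA.
Read back as big-endian, the last byte is least significant, giving 0x9B35BFDA.

0x9B35BFDA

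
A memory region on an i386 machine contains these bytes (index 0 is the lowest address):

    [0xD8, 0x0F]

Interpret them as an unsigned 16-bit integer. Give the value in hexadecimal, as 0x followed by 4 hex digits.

In little-endian order the low byte comes first in memory.
Reassemble most-significant byte first: 0F D8 → 0x0FD8.

0x0FD8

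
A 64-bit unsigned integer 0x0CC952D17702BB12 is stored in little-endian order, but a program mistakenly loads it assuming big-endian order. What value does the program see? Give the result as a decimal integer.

Stored little-endian, the bytes at ascending addresses are 12 BB 02 77 D1 52 C9 0C.
Read back as big-endian, the last byte is least significant, giving 0x12BB0277D152C90C.
0x12BB0277D152C90C = 1349675226963822860.

1349675226963822860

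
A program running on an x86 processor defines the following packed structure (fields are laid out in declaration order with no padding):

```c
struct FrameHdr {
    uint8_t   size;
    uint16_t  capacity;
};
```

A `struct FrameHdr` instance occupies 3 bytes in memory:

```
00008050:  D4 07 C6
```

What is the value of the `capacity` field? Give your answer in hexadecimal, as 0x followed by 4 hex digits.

`capacity` follows `size` (1 byte), so it starts at byte offset 1 and occupies 2 bytes.
Bytes at offsets 1..2: 07 C6.
Little-endian: lowest address holds the least-significant byte.
Reassemble most-significant byte first: C6 07 → 0xC607.

0xC607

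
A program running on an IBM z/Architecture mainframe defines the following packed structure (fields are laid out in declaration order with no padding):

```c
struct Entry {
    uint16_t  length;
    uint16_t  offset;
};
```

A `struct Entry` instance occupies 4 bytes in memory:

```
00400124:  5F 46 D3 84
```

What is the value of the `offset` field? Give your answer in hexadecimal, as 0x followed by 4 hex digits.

`offset` follows `length` (2 bytes), so it starts at byte offset 2 and occupies 2 bytes.
Bytes at offsets 2..3: D3 84.
In big-endian order the high byte comes first in memory.
The bytes are already most-significant first: 0xD384.

0xD384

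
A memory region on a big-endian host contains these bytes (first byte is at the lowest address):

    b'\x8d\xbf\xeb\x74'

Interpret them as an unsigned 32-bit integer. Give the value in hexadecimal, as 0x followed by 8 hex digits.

In big-endian order the high byte comes first in memory.
The bytes are already most-significant first: 0x8DBFEB74.

0x8DBFEB74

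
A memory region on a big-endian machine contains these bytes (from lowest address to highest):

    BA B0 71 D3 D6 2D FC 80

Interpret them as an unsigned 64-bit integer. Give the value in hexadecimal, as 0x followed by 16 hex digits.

0xBAB071D3D62DFC80

Big-endian: lowest address holds the most-significant byte.
The bytes are already most-significant first: 0xBAB071D3D62DFC80.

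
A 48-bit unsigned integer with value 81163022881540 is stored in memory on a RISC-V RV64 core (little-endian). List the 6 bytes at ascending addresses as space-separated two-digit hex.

81163022881540 in hexadecimal, padded to 48 bits, is 0x49D13D25D304.
Split into bytes (most-significant first): 49 D1 3D 25 D3 04.
Little-endian: lowest address holds the least-significant byte.
So at ascending addresses the bytes are 04 D3 25 3D D1 49.

04 D3 25 3D D1 49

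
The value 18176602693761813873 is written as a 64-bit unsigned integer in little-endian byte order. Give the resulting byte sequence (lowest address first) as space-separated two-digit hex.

71 CD 14 A1 D8 43 40 FC

18176602693761813873 in hexadecimal, padded to 64 bits, is 0xFC4043D8A114CD71.
Split into bytes (most-significant first): FC 40 43 D8 A1 14 CD 71.
Little-endian: lowest address holds the least-significant byte.
So at ascending addresses the bytes are 71 CD 14 A1 D8 43 40 FC.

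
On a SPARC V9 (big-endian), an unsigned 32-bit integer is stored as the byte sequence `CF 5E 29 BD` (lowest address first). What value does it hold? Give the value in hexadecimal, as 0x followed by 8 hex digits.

0xCF5E29BD

Big-endian stores the most-significant byte at the lowest address.
The bytes are already most-significant first: 0xCF5E29BD.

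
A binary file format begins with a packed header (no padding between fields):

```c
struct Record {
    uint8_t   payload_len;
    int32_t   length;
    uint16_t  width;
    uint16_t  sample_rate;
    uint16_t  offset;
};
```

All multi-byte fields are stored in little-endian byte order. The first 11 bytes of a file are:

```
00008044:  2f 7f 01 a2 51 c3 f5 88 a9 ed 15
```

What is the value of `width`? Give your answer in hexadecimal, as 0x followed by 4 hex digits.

`width` follows `payload_len` (1 B), `length` (4 B), so it starts at offset 1 + 4 = 5 and occupies 2 bytes.
Bytes at offsets 5..6: C3 F5.
In little-endian order the low byte comes first in memory.
Reassemble most-significant byte first: F5 C3 → 0xF5C3.

0xF5C3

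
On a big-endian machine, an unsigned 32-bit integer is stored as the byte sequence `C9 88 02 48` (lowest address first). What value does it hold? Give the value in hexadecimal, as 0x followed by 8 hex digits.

0xC9880248

Big-endian stores the most-significant byte at the lowest address.
The bytes are already most-significant first: 0xC9880248.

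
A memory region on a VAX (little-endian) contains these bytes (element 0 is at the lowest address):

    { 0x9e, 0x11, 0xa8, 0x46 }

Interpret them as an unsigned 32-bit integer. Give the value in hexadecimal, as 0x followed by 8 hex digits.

Little-endian stores the least-significant byte at the lowest address.
Reassemble most-significant byte first: 46 A8 11 9E → 0x46A8119E.

0x46A8119E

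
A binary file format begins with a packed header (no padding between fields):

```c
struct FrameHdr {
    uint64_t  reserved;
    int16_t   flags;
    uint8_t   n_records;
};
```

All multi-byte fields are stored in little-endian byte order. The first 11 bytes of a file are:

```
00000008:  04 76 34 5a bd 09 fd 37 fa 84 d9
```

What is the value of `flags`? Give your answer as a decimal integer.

-31494

`flags` follows `reserved` (8 bytes), so it starts at byte offset 8 and occupies 2 bytes.
Bytes at offsets 8..9: FA 84.
Little-endian stores the least-significant byte at the lowest address.
Reassemble most-significant byte first: 84 FA → 0x84FA.
Top bit is set, so as a signed 16-bit value this is 0x84FA − 2^16 = -31494.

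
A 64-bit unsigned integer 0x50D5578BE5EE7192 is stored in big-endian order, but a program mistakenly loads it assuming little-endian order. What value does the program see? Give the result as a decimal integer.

10552478071558493520

Stored big-endian, the bytes at ascending addresses are 50 D5 57 8B E5 EE 71 92.
Read back as little-endian, the first byte is least significant, giving 0x9271EEE58B57D550.
0x9271EEE58B57D550 = 10552478071558493520.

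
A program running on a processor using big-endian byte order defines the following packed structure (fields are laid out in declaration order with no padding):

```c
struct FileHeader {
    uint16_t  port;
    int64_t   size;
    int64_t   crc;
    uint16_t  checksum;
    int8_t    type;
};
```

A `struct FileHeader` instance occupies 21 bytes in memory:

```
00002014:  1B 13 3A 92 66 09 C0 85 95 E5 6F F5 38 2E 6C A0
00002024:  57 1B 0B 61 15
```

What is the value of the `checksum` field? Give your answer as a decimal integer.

`checksum` follows `port` (2 B), `size` (8 B), `crc` (8 B), so it starts at offset 2 + 8 + 8 = 18 and occupies 2 bytes.
Bytes at offsets 18..19: 0B 61.
In big-endian order the high byte comes first in memory.
The bytes are already most-significant first: 0x0B61.
0x0B61 = 2913.

2913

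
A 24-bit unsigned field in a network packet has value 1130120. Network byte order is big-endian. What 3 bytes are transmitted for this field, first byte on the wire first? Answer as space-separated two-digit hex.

1130120 in hexadecimal, padded to 24 bits, is 0x113E88.
Split into bytes (most-significant first): 11 3E 88.
Big-endian stores the most-significant byte at the lowest address.
So the memory order matches the most-significant-first order: 11 3E 88.

11 3E 88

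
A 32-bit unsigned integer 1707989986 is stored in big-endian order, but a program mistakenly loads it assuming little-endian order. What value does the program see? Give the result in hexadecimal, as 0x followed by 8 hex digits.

1707989986 in 32-bit hexadecimal is 0x65CDDBE2.
Stored big-endian, the bytes at ascending addresses are 65 CD DB E2.
Read back as little-endian, the first byte is least significant, giving 0xE2DBCD65.

0xE2DBCD65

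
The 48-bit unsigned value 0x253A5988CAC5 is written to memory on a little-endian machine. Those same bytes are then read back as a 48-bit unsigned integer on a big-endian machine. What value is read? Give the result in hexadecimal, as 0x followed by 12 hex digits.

Stored little-endian, the bytes at ascending addresses are C5 CA 88 59 3A 25.
Read back as big-endian, the last byte is least significant, giving 0xC5CA88593A25.

0xC5CA88593A25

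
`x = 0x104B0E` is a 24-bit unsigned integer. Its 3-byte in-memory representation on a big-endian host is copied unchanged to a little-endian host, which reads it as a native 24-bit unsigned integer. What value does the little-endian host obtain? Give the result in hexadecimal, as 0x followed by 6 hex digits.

Stored big-endian, the bytes at ascending addresses are 10 4B 0E.
Read back as little-endian, the first byte is least significant, giving 0x0E4B10.

0x0E4B10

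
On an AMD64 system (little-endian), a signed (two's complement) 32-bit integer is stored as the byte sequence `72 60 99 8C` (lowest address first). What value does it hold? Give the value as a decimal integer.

-1936105358

Little-endian: lowest address holds the least-significant byte.
Reassemble most-significant byte first: 8C 99 60 72 → 0x8C996072.
Top bit is set, so as a signed 32-bit value this is 0x8C996072 − 2^32 = -1936105358.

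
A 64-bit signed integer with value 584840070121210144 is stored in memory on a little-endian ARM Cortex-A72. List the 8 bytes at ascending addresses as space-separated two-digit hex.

20 41 FD F5 F1 C4 1D 08

584840070121210144 in hexadecimal, padded to 64 bits, is 0x081DC4F1F5FD4120.
Split into bytes (most-significant first): 08 1D C4 F1 F5 FD 41 20.
In little-endian order the low byte comes first in memory.
So at ascending addresses the bytes are 20 41 FD F5 F1 C4 1D 08.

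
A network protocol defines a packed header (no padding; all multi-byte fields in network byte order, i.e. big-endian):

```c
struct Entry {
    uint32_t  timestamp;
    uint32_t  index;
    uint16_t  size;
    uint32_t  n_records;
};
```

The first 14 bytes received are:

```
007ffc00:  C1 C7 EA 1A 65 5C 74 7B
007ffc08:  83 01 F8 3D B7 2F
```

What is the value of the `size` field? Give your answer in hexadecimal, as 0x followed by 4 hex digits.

`size` follows `timestamp` (4 B), `index` (4 B), so it starts at offset 4 + 4 = 8 and occupies 2 bytes.
Bytes at offsets 8..9: 83 01.
Big-endian stores the most-significant byte at the lowest address.
The bytes are already most-significant first: 0x8301.

0x8301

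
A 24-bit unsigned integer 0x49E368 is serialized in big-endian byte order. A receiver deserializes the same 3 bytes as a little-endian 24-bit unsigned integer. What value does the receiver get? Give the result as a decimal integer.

Stored big-endian, the bytes at ascending addresses are 49 E3 68.
Read back as little-endian, the first byte is least significant, giving 0x68E349.
0x68E349 = 6873929.

6873929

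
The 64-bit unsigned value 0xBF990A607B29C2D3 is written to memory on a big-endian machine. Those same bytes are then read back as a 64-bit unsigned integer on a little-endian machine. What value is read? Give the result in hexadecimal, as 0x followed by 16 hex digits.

0xD3C2297B600A99BF

Stored big-endian, the bytes at ascending addresses are BF 99 0A 60 7B 29 C2 D3.
Read back as little-endian, the first byte is least significant, giving 0xD3C2297B600A99BF.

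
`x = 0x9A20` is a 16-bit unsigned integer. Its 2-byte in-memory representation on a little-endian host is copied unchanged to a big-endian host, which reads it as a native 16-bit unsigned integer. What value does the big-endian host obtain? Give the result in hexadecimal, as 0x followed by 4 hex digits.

Stored little-endian, the bytes at ascending addresses are 20 9A.
Read back as big-endian, the last byte is least significant, giving 0x209A.

0x209A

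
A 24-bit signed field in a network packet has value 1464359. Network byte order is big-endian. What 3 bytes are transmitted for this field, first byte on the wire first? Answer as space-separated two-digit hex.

16 58 27

1464359 in hexadecimal, padded to 24 bits, is 0x165827.
Split into bytes (most-significant first): 16 58 27.
Big-endian stores the most-significant byte at the lowest address.
So the memory order matches the most-significant-first order: 16 58 27.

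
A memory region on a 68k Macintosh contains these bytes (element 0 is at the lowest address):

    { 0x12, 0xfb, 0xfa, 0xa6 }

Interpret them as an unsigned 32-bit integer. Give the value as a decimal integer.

Big-endian stores the most-significant byte at the lowest address.
The bytes are already most-significant first: 0x12FBFAA6.
0x12FBFAA6 = 318503590.

318503590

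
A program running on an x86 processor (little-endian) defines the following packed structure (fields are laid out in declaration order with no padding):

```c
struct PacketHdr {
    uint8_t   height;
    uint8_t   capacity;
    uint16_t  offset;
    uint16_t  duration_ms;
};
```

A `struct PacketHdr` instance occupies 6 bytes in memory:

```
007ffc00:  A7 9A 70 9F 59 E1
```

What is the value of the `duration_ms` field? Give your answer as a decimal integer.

57689

`duration_ms` follows `height` (1 B), `capacity` (1 B), `offset` (2 B), so it starts at offset 1 + 1 + 2 = 4 and occupies 2 bytes.
Bytes at offsets 4..5: 59 E1.
Little-endian: lowest address holds the least-significant byte.
Reassemble most-significant byte first: E1 59 → 0xE159.
0xE159 = 57689.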